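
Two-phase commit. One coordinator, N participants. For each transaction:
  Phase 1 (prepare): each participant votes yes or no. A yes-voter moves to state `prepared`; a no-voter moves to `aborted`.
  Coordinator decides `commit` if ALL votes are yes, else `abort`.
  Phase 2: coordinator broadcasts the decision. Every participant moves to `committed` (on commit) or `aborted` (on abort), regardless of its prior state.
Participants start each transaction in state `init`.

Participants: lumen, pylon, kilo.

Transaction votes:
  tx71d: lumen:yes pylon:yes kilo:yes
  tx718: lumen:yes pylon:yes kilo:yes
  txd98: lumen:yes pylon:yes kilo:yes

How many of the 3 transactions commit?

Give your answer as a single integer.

tx71d: all yes -> commit (commits=1)
tx718: all yes -> commit (commits=2)
txd98: all yes -> commit (commits=3)

Answer: 3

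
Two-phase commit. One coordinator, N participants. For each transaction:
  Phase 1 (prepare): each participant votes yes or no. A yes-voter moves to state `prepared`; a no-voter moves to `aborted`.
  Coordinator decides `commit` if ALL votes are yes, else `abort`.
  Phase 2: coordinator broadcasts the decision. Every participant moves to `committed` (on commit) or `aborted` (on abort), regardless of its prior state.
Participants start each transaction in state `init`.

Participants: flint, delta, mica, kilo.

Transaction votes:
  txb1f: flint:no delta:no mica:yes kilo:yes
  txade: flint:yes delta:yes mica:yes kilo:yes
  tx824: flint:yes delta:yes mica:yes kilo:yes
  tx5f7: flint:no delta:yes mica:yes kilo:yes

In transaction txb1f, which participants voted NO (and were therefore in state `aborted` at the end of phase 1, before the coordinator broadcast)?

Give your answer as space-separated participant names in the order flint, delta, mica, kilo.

Answer: flint delta

Derivation:
Txn txb1f phase 1: flint no -> aborted; delta no -> aborted; mica yes -> prepared; kilo yes -> prepared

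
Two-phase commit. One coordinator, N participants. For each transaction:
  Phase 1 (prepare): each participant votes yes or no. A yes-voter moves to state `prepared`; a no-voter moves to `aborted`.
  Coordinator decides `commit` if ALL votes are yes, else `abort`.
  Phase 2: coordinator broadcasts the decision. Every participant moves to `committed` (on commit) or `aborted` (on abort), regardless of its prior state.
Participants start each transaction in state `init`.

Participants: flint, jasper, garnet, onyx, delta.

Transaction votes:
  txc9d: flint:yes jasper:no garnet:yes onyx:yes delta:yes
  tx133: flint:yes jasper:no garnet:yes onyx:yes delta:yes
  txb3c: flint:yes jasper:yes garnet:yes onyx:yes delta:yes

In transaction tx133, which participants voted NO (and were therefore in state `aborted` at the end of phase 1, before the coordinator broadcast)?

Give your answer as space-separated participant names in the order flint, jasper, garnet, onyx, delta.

Txn tx133 phase 1: flint yes -> prepared; jasper no -> aborted; garnet yes -> prepared; onyx yes -> prepared; delta yes -> prepared

Answer: jasper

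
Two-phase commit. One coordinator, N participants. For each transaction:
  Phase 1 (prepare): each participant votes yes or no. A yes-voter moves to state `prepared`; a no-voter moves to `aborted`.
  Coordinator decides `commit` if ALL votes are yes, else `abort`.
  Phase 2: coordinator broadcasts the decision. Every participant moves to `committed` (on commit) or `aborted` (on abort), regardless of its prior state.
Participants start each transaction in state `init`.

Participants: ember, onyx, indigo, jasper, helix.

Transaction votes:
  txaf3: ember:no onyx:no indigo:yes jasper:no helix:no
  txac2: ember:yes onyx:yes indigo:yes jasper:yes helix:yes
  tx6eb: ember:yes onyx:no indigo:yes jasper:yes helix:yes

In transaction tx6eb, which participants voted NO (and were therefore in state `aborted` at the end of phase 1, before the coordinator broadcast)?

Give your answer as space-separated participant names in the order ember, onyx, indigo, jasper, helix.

Answer: onyx

Derivation:
Txn tx6eb phase 1: ember yes -> prepared; onyx no -> aborted; indigo yes -> prepared; jasper yes -> prepared; helix yes -> prepared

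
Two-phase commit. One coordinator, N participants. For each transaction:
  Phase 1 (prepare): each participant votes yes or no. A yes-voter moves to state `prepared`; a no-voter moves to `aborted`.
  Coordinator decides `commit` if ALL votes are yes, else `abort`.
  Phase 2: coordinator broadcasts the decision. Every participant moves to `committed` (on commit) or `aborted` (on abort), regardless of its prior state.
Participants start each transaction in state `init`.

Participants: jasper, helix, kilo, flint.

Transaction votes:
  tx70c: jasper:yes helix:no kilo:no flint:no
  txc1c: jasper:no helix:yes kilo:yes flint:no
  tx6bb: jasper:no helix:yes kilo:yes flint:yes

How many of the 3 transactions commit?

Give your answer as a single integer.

tx70c: no from helix, kilo, flint -> abort (commits=0)
txc1c: no from jasper, flint -> abort (commits=0)
tx6bb: no from jasper -> abort (commits=0)

Answer: 0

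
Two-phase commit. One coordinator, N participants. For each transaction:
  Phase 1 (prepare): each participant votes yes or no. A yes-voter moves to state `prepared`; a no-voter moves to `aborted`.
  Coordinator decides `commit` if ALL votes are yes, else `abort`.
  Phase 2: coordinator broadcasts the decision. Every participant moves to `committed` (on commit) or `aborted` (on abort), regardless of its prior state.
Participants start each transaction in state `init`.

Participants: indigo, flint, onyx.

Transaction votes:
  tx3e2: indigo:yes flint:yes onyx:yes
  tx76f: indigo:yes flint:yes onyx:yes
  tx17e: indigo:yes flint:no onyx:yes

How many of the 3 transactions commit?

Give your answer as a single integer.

tx3e2: all yes -> commit (commits=1)
tx76f: all yes -> commit (commits=2)
tx17e: no from flint -> abort (commits=2)

Answer: 2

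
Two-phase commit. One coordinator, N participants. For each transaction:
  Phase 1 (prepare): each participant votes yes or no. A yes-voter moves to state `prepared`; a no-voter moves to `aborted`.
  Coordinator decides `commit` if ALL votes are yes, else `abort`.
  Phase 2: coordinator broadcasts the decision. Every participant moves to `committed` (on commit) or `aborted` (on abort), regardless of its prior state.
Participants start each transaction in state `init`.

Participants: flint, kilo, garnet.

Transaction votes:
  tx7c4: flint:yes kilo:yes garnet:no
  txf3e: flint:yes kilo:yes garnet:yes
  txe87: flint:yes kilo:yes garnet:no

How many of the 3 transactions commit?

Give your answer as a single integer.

Answer: 1

Derivation:
tx7c4: no from garnet -> abort (commits=0)
txf3e: all yes -> commit (commits=1)
txe87: no from garnet -> abort (commits=1)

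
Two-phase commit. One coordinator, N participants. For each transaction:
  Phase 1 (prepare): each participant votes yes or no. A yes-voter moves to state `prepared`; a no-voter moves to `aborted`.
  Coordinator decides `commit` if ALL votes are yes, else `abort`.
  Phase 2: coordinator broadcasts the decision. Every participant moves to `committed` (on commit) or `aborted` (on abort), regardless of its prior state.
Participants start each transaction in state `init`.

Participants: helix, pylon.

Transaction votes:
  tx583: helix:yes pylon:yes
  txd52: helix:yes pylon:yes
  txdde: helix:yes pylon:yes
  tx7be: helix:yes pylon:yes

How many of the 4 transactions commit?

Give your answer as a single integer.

Answer: 4

Derivation:
tx583: all yes -> commit (commits=1)
txd52: all yes -> commit (commits=2)
txdde: all yes -> commit (commits=3)
tx7be: all yes -> commit (commits=4)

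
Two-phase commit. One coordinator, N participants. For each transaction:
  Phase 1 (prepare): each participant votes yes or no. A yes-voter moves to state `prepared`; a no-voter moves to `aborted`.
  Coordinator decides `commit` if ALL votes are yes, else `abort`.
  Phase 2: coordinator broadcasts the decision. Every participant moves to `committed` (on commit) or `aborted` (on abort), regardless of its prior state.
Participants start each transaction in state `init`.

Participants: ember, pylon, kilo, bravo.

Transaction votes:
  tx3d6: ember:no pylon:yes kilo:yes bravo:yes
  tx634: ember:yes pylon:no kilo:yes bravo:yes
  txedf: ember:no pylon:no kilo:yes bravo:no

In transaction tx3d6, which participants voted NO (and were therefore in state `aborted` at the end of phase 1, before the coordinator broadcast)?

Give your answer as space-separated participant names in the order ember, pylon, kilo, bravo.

Txn tx3d6 phase 1: ember no -> aborted; pylon yes -> prepared; kilo yes -> prepared; bravo yes -> prepared

Answer: ember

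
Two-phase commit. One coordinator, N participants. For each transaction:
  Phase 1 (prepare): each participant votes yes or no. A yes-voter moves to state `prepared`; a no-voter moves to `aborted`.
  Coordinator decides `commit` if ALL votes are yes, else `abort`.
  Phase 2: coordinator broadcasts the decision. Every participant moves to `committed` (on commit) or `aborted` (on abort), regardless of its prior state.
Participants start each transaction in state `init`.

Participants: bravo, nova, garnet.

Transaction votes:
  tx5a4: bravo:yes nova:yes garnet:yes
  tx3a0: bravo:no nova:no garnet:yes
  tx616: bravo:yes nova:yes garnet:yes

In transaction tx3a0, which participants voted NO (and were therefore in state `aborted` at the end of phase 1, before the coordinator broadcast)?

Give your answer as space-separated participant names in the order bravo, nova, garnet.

Answer: bravo nova

Derivation:
Txn tx3a0 phase 1: bravo no -> aborted; nova no -> aborted; garnet yes -> prepared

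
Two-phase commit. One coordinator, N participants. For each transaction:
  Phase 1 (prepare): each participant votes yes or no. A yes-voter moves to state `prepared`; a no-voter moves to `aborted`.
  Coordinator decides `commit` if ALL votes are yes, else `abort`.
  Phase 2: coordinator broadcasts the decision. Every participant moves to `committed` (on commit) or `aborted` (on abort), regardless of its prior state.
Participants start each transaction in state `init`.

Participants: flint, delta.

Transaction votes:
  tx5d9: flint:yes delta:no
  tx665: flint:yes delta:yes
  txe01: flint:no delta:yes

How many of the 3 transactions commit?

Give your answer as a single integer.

Answer: 1

Derivation:
tx5d9: no from delta -> abort (commits=0)
tx665: all yes -> commit (commits=1)
txe01: no from flint -> abort (commits=1)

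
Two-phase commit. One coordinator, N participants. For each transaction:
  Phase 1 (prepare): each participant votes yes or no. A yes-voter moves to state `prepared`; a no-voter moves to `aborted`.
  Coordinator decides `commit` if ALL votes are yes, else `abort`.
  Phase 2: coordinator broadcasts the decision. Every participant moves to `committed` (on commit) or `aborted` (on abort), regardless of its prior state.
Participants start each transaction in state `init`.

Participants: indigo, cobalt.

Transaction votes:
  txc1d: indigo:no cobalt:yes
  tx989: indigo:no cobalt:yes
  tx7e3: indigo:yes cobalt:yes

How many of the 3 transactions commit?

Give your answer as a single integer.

txc1d: no from indigo -> abort (commits=0)
tx989: no from indigo -> abort (commits=0)
tx7e3: all yes -> commit (commits=1)

Answer: 1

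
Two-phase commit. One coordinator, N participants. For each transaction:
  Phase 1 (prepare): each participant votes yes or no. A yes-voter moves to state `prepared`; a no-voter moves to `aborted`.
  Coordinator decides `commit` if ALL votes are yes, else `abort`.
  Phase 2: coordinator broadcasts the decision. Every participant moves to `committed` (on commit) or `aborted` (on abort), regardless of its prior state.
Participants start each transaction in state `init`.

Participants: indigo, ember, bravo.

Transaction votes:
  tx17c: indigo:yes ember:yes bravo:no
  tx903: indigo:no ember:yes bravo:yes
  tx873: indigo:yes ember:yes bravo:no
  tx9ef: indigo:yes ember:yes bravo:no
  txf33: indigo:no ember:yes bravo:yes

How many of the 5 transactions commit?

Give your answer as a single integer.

tx17c: no from bravo -> abort (commits=0)
tx903: no from indigo -> abort (commits=0)
tx873: no from bravo -> abort (commits=0)
tx9ef: no from bravo -> abort (commits=0)
txf33: no from indigo -> abort (commits=0)

Answer: 0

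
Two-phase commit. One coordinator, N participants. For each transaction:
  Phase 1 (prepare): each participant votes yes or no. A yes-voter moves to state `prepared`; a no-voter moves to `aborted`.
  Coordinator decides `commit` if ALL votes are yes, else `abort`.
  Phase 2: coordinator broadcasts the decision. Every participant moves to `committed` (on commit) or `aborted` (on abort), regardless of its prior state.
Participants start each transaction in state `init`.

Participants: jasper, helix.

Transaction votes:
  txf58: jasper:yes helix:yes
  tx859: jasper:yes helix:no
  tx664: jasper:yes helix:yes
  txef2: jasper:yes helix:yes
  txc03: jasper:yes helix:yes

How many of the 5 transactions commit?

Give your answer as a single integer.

Answer: 4

Derivation:
txf58: all yes -> commit (commits=1)
tx859: no from helix -> abort (commits=1)
tx664: all yes -> commit (commits=2)
txef2: all yes -> commit (commits=3)
txc03: all yes -> commit (commits=4)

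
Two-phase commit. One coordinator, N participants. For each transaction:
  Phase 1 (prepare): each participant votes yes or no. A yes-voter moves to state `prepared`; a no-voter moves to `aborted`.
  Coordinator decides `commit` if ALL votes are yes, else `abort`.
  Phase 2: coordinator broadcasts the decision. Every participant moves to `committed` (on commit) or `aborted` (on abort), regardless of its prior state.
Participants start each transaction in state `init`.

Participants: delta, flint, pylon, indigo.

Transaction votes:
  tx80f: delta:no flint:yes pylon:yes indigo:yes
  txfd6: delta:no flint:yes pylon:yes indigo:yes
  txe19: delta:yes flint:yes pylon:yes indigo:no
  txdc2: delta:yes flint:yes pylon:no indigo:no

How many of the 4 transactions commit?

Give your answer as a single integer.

Answer: 0

Derivation:
tx80f: no from delta -> abort (commits=0)
txfd6: no from delta -> abort (commits=0)
txe19: no from indigo -> abort (commits=0)
txdc2: no from pylon, indigo -> abort (commits=0)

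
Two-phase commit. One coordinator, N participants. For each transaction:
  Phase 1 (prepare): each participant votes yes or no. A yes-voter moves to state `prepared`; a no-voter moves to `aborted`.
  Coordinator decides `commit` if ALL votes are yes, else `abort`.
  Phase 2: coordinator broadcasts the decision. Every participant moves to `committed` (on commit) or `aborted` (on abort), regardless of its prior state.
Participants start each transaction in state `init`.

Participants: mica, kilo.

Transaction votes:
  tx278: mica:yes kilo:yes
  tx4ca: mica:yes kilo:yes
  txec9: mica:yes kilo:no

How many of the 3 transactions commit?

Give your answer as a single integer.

tx278: all yes -> commit (commits=1)
tx4ca: all yes -> commit (commits=2)
txec9: no from kilo -> abort (commits=2)

Answer: 2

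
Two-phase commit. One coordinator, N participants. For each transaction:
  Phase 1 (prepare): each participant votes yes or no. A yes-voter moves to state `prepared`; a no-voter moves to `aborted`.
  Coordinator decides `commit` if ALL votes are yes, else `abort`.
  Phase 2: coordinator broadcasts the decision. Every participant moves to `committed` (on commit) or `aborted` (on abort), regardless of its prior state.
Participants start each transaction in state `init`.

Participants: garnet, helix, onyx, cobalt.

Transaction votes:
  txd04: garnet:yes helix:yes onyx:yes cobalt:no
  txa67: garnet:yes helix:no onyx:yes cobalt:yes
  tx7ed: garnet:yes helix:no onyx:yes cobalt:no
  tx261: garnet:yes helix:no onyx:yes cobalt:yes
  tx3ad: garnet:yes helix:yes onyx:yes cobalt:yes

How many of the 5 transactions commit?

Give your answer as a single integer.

Answer: 1

Derivation:
txd04: no from cobalt -> abort (commits=0)
txa67: no from helix -> abort (commits=0)
tx7ed: no from helix, cobalt -> abort (commits=0)
tx261: no from helix -> abort (commits=0)
tx3ad: all yes -> commit (commits=1)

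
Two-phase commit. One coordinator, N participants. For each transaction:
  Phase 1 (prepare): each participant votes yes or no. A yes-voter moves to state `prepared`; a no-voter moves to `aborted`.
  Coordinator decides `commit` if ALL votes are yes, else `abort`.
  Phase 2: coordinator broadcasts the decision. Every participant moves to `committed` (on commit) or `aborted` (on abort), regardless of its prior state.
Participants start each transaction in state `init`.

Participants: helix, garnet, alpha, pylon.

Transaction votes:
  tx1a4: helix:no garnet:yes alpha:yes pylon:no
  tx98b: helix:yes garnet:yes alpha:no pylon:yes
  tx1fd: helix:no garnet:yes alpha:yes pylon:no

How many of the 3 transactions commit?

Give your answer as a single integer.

tx1a4: no from helix, pylon -> abort (commits=0)
tx98b: no from alpha -> abort (commits=0)
tx1fd: no from helix, pylon -> abort (commits=0)

Answer: 0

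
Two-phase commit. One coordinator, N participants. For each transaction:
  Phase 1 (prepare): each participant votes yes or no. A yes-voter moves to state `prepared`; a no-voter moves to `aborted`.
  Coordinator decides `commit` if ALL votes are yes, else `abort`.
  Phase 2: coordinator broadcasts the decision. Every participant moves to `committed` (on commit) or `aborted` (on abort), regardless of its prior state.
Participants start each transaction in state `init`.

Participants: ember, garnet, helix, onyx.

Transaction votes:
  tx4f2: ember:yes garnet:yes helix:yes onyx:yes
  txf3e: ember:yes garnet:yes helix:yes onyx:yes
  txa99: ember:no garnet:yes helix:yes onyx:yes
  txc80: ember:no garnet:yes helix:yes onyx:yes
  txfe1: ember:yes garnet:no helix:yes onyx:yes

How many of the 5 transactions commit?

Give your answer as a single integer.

Answer: 2

Derivation:
tx4f2: all yes -> commit (commits=1)
txf3e: all yes -> commit (commits=2)
txa99: no from ember -> abort (commits=2)
txc80: no from ember -> abort (commits=2)
txfe1: no from garnet -> abort (commits=2)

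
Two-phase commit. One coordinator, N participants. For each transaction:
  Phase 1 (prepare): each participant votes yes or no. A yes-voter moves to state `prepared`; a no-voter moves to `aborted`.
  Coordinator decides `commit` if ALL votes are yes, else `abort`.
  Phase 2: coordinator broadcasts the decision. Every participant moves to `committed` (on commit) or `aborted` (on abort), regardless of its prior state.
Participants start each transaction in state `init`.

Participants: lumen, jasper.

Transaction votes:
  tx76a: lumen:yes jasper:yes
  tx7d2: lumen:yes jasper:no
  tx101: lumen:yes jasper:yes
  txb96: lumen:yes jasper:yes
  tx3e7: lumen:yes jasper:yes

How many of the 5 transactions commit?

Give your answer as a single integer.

tx76a: all yes -> commit (commits=1)
tx7d2: no from jasper -> abort (commits=1)
tx101: all yes -> commit (commits=2)
txb96: all yes -> commit (commits=3)
tx3e7: all yes -> commit (commits=4)

Answer: 4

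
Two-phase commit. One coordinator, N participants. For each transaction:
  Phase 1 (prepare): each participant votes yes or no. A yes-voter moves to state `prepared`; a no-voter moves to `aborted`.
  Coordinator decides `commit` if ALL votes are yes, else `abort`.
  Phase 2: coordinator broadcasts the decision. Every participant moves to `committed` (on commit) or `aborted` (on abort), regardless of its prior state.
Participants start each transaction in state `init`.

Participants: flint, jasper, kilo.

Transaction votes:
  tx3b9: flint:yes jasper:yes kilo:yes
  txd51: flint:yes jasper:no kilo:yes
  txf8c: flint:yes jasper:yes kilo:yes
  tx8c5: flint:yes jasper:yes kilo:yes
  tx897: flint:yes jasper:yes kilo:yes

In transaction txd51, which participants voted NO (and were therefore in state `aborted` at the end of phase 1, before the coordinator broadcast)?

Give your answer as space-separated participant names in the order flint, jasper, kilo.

Answer: jasper

Derivation:
Txn txd51 phase 1: flint yes -> prepared; jasper no -> aborted; kilo yes -> prepared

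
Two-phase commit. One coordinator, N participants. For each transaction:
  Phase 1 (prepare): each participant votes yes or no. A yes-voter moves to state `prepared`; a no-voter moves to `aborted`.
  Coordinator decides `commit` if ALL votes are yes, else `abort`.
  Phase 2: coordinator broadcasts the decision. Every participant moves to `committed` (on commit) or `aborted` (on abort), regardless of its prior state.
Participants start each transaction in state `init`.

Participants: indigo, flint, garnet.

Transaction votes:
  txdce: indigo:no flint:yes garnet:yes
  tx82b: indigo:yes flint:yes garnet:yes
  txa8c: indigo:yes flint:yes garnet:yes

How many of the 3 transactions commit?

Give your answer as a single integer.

txdce: no from indigo -> abort (commits=0)
tx82b: all yes -> commit (commits=1)
txa8c: all yes -> commit (commits=2)

Answer: 2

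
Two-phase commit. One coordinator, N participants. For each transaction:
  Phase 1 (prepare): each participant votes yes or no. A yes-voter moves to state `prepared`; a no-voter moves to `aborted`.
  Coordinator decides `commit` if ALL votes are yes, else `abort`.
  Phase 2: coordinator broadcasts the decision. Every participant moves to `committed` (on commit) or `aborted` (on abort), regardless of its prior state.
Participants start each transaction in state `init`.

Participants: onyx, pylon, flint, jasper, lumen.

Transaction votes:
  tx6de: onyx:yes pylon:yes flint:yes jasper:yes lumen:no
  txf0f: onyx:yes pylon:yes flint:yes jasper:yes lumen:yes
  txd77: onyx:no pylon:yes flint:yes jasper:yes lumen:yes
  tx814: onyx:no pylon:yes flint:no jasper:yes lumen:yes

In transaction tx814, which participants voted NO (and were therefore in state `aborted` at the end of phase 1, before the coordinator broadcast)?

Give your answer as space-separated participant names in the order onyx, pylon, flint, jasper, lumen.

Answer: onyx flint

Derivation:
Txn tx814 phase 1: onyx no -> aborted; pylon yes -> prepared; flint no -> aborted; jasper yes -> prepared; lumen yes -> prepared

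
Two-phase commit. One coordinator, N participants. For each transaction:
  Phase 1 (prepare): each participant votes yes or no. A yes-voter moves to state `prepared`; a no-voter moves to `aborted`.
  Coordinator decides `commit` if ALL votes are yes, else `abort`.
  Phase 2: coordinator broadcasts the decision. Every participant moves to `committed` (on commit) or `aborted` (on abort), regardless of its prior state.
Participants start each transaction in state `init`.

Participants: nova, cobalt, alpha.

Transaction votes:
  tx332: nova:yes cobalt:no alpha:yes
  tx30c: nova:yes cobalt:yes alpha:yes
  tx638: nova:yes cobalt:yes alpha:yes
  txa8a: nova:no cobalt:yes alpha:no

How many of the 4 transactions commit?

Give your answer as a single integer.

Answer: 2

Derivation:
tx332: no from cobalt -> abort (commits=0)
tx30c: all yes -> commit (commits=1)
tx638: all yes -> commit (commits=2)
txa8a: no from nova, alpha -> abort (commits=2)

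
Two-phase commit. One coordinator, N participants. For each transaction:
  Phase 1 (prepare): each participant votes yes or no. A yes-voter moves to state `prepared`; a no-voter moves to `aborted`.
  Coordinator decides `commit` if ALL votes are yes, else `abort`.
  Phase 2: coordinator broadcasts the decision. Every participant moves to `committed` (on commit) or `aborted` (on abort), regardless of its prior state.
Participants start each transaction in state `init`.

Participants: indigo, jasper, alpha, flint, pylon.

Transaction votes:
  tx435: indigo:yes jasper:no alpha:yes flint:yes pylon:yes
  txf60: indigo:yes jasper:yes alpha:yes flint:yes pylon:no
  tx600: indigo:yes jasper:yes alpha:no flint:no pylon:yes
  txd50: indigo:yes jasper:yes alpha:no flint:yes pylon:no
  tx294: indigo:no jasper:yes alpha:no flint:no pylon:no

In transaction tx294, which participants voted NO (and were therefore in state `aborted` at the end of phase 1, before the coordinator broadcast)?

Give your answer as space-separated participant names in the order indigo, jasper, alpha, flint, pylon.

Answer: indigo alpha flint pylon

Derivation:
Txn tx294 phase 1: indigo no -> aborted; jasper yes -> prepared; alpha no -> aborted; flint no -> aborted; pylon no -> aborted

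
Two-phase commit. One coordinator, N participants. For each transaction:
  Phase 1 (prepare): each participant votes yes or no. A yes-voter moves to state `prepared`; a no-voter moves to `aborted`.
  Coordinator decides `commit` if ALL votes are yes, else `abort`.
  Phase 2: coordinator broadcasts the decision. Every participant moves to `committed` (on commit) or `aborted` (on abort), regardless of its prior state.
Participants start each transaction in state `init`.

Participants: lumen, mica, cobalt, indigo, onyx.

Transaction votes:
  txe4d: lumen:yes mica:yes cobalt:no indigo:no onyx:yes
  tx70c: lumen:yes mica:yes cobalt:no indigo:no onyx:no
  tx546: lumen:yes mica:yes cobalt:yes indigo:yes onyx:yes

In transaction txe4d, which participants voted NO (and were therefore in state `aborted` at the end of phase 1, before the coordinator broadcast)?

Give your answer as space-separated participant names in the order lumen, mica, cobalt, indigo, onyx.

Answer: cobalt indigo

Derivation:
Txn txe4d phase 1: lumen yes -> prepared; mica yes -> prepared; cobalt no -> aborted; indigo no -> aborted; onyx yes -> prepared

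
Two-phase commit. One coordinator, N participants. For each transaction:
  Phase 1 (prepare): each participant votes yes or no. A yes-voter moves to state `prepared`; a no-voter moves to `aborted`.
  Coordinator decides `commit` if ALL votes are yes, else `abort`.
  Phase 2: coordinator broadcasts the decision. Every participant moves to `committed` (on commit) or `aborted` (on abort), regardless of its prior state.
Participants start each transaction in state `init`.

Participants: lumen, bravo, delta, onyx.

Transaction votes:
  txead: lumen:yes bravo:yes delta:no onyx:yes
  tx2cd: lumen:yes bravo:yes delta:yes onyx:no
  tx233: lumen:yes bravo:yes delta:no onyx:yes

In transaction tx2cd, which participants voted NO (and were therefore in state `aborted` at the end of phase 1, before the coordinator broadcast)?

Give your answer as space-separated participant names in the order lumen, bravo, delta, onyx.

Answer: onyx

Derivation:
Txn tx2cd phase 1: lumen yes -> prepared; bravo yes -> prepared; delta yes -> prepared; onyx no -> aborted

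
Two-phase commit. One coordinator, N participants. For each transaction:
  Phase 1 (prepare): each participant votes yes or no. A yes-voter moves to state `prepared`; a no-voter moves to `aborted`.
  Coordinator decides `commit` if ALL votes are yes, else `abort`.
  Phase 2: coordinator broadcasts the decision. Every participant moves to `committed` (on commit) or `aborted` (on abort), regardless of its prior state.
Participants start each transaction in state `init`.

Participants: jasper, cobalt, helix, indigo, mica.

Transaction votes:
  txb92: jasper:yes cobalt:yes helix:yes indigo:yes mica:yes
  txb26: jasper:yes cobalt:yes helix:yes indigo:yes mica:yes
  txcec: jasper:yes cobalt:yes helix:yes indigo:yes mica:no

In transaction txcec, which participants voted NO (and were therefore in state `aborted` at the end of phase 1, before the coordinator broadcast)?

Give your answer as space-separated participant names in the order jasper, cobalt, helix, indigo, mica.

Answer: mica

Derivation:
Txn txcec phase 1: jasper yes -> prepared; cobalt yes -> prepared; helix yes -> prepared; indigo yes -> prepared; mica no -> aborted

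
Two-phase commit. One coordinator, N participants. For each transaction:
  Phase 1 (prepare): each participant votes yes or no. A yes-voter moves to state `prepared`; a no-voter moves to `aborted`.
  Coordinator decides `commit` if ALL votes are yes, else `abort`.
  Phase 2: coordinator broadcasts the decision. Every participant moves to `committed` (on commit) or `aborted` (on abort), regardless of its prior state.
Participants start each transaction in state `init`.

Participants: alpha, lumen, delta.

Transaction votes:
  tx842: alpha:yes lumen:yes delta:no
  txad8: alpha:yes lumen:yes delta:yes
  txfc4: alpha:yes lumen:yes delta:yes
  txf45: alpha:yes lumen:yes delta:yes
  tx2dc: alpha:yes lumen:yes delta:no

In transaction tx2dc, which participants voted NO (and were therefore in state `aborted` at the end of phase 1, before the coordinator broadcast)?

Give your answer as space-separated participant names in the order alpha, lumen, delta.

Txn tx2dc phase 1: alpha yes -> prepared; lumen yes -> prepared; delta no -> aborted

Answer: delta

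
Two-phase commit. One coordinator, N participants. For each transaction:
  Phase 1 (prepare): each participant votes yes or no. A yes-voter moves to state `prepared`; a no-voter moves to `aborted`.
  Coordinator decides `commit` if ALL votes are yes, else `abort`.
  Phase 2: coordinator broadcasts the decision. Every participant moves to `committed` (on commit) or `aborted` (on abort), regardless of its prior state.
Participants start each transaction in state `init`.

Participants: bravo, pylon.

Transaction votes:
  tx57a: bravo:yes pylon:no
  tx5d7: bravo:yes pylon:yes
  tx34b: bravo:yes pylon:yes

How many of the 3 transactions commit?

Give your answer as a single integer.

tx57a: no from pylon -> abort (commits=0)
tx5d7: all yes -> commit (commits=1)
tx34b: all yes -> commit (commits=2)

Answer: 2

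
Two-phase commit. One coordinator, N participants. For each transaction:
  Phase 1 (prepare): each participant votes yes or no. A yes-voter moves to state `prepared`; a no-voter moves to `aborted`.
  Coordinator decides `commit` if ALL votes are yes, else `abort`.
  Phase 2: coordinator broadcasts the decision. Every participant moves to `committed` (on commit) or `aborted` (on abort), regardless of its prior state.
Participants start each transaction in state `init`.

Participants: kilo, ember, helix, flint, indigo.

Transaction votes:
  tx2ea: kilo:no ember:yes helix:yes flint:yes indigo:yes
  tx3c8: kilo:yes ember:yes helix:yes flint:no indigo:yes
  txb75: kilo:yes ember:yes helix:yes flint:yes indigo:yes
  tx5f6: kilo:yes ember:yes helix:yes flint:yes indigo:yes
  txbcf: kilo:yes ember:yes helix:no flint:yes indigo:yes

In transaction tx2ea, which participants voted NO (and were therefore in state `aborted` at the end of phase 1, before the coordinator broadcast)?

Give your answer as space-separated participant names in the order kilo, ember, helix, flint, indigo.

Answer: kilo

Derivation:
Txn tx2ea phase 1: kilo no -> aborted; ember yes -> prepared; helix yes -> prepared; flint yes -> prepared; indigo yes -> prepared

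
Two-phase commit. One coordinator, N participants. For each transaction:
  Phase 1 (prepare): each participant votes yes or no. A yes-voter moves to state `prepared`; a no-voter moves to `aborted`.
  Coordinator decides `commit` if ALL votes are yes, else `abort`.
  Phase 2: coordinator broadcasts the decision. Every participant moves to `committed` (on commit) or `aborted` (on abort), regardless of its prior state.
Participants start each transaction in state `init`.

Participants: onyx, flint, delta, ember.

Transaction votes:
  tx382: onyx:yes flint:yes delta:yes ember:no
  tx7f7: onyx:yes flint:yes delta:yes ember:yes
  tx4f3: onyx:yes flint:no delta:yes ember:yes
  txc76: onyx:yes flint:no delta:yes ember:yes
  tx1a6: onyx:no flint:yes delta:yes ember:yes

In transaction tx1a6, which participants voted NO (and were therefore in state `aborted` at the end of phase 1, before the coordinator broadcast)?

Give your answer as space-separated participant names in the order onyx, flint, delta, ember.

Txn tx1a6 phase 1: onyx no -> aborted; flint yes -> prepared; delta yes -> prepared; ember yes -> prepared

Answer: onyx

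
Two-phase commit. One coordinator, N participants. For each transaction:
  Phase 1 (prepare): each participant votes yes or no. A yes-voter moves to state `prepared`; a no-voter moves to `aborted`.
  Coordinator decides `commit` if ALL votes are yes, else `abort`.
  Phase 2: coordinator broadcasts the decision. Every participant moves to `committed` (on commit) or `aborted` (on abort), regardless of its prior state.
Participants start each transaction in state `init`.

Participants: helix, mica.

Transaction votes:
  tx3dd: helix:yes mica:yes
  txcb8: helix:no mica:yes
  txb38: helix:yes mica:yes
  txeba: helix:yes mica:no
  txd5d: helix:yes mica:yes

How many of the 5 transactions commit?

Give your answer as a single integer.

Answer: 3

Derivation:
tx3dd: all yes -> commit (commits=1)
txcb8: no from helix -> abort (commits=1)
txb38: all yes -> commit (commits=2)
txeba: no from mica -> abort (commits=2)
txd5d: all yes -> commit (commits=3)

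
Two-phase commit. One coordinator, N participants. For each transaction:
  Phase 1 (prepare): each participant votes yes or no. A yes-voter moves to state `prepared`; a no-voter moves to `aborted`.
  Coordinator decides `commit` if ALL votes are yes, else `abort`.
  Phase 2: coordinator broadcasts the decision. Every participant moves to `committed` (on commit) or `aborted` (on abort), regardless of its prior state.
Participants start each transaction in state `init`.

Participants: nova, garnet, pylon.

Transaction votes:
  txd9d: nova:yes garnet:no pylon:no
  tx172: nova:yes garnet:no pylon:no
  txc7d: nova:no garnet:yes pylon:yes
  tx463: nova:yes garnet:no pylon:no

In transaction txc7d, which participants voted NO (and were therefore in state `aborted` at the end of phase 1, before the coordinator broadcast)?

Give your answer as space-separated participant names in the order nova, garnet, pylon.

Answer: nova

Derivation:
Txn txc7d phase 1: nova no -> aborted; garnet yes -> prepared; pylon yes -> prepared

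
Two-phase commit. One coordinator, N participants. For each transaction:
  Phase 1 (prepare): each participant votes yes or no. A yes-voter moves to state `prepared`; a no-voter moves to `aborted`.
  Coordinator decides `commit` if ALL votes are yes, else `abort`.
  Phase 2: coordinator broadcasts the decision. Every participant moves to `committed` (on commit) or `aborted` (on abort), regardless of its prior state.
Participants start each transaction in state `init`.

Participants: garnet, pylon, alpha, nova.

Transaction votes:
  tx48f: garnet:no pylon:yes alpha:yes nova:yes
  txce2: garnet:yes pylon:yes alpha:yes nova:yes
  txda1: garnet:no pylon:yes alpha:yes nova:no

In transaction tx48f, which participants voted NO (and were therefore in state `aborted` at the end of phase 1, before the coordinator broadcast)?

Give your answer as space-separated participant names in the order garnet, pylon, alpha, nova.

Txn tx48f phase 1: garnet no -> aborted; pylon yes -> prepared; alpha yes -> prepared; nova yes -> prepared

Answer: garnet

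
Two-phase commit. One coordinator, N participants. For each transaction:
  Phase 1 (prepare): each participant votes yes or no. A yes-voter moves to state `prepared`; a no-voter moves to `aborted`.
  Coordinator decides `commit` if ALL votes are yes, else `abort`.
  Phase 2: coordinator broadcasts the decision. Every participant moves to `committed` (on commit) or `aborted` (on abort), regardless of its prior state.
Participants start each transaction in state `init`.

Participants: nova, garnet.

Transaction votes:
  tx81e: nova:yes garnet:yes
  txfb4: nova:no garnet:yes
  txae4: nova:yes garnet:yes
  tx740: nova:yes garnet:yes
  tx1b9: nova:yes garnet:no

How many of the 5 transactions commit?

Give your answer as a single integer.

tx81e: all yes -> commit (commits=1)
txfb4: no from nova -> abort (commits=1)
txae4: all yes -> commit (commits=2)
tx740: all yes -> commit (commits=3)
tx1b9: no from garnet -> abort (commits=3)

Answer: 3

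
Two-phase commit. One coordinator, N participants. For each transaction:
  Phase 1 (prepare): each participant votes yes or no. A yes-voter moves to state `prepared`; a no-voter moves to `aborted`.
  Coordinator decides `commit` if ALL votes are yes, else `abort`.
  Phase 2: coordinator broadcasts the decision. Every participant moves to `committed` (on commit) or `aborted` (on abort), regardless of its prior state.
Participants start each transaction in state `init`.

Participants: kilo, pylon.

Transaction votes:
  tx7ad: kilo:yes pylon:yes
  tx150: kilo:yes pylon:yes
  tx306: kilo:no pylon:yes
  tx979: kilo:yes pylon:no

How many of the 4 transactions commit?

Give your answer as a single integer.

Answer: 2

Derivation:
tx7ad: all yes -> commit (commits=1)
tx150: all yes -> commit (commits=2)
tx306: no from kilo -> abort (commits=2)
tx979: no from pylon -> abort (commits=2)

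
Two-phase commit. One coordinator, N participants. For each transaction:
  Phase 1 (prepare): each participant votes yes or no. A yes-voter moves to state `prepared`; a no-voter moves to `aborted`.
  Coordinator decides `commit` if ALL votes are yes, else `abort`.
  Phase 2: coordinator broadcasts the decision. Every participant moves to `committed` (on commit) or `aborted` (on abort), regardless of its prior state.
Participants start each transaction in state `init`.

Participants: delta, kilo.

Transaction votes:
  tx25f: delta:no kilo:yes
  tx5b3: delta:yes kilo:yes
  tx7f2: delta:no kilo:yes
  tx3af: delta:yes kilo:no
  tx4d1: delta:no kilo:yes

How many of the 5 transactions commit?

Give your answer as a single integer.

Answer: 1

Derivation:
tx25f: no from delta -> abort (commits=0)
tx5b3: all yes -> commit (commits=1)
tx7f2: no from delta -> abort (commits=1)
tx3af: no from kilo -> abort (commits=1)
tx4d1: no from delta -> abort (commits=1)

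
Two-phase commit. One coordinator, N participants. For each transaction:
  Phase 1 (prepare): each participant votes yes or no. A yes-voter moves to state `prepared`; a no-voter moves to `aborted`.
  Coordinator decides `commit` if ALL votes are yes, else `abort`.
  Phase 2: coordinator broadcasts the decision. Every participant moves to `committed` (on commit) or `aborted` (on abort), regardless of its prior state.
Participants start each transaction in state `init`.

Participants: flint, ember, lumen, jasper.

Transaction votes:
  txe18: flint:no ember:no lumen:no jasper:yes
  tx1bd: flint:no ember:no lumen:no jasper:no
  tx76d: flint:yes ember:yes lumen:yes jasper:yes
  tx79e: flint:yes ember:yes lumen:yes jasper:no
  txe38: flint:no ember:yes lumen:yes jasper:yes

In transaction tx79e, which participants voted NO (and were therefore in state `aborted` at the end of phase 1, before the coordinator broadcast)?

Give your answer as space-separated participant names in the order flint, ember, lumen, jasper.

Answer: jasper

Derivation:
Txn tx79e phase 1: flint yes -> prepared; ember yes -> prepared; lumen yes -> prepared; jasper no -> aborted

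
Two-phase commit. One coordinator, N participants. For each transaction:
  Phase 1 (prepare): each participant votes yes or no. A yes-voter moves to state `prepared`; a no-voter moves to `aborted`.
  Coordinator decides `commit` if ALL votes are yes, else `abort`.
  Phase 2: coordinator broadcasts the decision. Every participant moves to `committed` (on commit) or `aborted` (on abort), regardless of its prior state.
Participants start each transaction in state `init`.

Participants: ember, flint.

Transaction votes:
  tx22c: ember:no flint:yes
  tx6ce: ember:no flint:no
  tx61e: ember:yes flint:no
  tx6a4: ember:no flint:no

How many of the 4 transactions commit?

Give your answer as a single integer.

Answer: 0

Derivation:
tx22c: no from ember -> abort (commits=0)
tx6ce: no from ember, flint -> abort (commits=0)
tx61e: no from flint -> abort (commits=0)
tx6a4: no from ember, flint -> abort (commits=0)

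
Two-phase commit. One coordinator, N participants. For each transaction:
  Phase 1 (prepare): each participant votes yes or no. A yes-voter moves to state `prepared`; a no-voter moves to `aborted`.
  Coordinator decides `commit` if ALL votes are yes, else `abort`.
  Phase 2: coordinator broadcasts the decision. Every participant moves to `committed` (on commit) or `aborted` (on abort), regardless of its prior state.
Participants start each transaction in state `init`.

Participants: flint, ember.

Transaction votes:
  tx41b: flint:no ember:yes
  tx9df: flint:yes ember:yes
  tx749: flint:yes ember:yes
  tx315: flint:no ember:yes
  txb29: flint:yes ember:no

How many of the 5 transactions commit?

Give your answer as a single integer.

Answer: 2

Derivation:
tx41b: no from flint -> abort (commits=0)
tx9df: all yes -> commit (commits=1)
tx749: all yes -> commit (commits=2)
tx315: no from flint -> abort (commits=2)
txb29: no from ember -> abort (commits=2)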